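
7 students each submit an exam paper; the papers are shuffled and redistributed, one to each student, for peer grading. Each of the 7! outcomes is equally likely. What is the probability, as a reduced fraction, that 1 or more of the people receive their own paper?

Favorable outcomes: Σ_{i≥1} C(7,i)·!(7-i) = 7·265 + 21·44 + 35·9 + 35·2 + 21·1 + 7·0 + 1·1 = 3186.
Total outcomes: 7! = 5040.
Probability = 3186/5040 = 177/280.

177/280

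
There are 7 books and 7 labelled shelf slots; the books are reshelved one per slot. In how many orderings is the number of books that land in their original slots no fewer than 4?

92

Sum C(7,i)·!(7-i) for i = 4..7:
  i=4: C(7,4)·!3 = 35·2 = 70
  i=5: C(7,5)·!2 = 21·1 = 21
  i=6: C(7,6)·!1 = 7·0 = 0
  i=7: C(7,7)·!0 = 1·1 = 1
Total = 92.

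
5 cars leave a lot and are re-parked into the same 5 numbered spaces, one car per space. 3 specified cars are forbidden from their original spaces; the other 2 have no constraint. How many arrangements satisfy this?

64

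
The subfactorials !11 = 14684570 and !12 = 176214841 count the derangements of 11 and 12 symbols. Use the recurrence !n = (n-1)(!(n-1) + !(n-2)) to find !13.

2290792932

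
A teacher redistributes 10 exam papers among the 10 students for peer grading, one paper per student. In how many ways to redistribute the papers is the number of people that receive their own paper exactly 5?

11088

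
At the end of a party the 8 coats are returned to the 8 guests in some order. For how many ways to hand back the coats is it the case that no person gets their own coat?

14833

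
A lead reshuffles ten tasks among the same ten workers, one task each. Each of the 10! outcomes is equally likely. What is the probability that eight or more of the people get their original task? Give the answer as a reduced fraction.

Favorable outcomes: Σ_{i≥8} C(10,i)·!(10-i) = 45·1 + 10·0 + 1·1 = 46.
Total outcomes: 10! = 3628800.
Probability = 46/3628800 = 23/1814400.

23/1814400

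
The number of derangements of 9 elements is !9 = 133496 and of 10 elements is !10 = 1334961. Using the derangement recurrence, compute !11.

14684570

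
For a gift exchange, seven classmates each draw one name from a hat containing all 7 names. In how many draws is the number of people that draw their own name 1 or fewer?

Sum C(7,i)·!(7-i) for i = 0..1:
  i=0: C(7,0)·!7 = 1·1854 = 1854
  i=1: C(7,1)·!6 = 7·265 = 1855
Total = 3709.

3709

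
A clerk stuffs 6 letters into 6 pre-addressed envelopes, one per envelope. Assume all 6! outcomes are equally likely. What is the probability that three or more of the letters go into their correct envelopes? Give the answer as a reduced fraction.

Favorable outcomes: Σ_{i≥3} C(6,i)·!(6-i) = 20·2 + 15·1 + 6·0 + 1·1 = 56.
Total outcomes: 6! = 720.
Probability = 56/720 = 7/90.

7/90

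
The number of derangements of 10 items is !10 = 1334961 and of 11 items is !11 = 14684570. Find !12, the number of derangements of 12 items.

176214841

!12 = (12-1)·(!11 + !10) = 11·(14684570 + 1334961) = 11·16019531 = 176214841.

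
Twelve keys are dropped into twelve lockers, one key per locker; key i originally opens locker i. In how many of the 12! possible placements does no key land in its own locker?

176214841

Use !n = (n-1)(!(n-1) + !(n-2)).
!12 = 11·(14684570 + 1334961) = 11·16019531 = 176214841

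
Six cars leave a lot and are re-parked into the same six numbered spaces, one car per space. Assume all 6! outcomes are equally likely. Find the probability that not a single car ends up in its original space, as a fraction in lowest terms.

53/144

Favorable outcomes: !6 = 265.
Total outcomes: 6! = 720.
Probability = 265/720 = 53/144.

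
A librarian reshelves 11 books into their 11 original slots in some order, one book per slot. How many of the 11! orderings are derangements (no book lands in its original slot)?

Use !n = n·!(n-1) + (-1)^n.
!11 = 11·1334961 - 1 = 14684570

14684570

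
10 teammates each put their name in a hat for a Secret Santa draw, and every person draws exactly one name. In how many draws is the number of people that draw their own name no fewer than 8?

46

# with exactly i fixed is C(10,i)·!(10-i); sum over i=8..10:
  i=8: C(10,8)·!2 = 45·1 = 45
  i=9: C(10,9)·!1 = 10·0 = 0
  i=10: C(10,10)·!0 = 1·1 = 1
Total = 46.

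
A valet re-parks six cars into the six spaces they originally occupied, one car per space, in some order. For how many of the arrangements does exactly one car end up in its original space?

Choose which one of the 6 is fixed: C(6,1) = 6.
The other 5 form a derangement: !5 = 44.
Total: 6 × 44 = 264.

264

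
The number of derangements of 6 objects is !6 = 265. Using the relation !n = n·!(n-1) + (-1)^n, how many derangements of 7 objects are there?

1854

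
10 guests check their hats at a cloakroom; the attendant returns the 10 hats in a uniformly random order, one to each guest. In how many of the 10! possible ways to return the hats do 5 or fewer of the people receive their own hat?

Sum C(10,i)·!(10-i) for i = 0..5:
  i=0: C(10,0)·!10 = 1·1334961 = 1334961
  i=1: C(10,1)·!9 = 10·133496 = 1334960
  i=2: C(10,2)·!8 = 45·14833 = 667485
  i=3: C(10,3)·!7 = 120·1854 = 222480
  i=4: C(10,4)·!6 = 210·265 = 55650
  i=5: C(10,5)·!5 = 252·44 = 11088
Total = 3626624.

3626624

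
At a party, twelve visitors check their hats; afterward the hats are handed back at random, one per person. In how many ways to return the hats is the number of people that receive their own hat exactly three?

Pick the 3 fixed positions: C(12,3) = 220 ways.
The other 9 form a derangement: !9 = 133496.
Total: 220 × 133496 = 29369120.

29369120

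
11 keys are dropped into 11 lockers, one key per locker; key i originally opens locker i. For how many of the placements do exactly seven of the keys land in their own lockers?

Pick the 7 fixed positions: C(11,7) = 330 ways.
The remaining 4 must be deranged: !4 = 9.
Total: 330 × 9 = 2970.

2970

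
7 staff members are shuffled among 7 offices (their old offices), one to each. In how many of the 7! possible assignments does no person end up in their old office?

1854

Use !n = (n-1)(!(n-1) + !(n-2)).
!7 = 6·(265 + 44) = 6·309 = 1854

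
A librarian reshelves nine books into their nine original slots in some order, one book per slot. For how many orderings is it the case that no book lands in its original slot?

133496

By inclusion-exclusion, !9 = Σ (-1)^k · 9!/k! for k=0..9
= 9! - 9!/1! + 9!/2! - 9!/3! + 9!/4! - 9!/5! + 9!/6! - 9!/7! + 9!/8! - 9!/9!
= 362880 - 362880 + 181440 - 60480 + 15120 - 3024 + 504 - 72 + 9 - 1
= 133496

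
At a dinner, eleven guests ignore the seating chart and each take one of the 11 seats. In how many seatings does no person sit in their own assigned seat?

Recurrence: !11 = 11·!10 + (-1)^11.
!11 = 11·1334961 - 1 = 14684570

14684570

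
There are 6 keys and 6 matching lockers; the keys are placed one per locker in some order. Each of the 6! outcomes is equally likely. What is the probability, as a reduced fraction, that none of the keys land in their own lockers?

Favorable outcomes: !6 = 265.
Total outcomes: 6! = 720.
Probability = 265/720 = 53/144.

53/144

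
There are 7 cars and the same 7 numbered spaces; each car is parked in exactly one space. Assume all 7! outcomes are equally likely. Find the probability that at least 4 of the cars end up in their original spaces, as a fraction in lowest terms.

23/1260

Favorable outcomes: Σ_{i≥4} C(7,i)·!(7-i) = 35·2 + 21·1 + 7·0 + 1·1 = 92.
Total outcomes: 7! = 5040.
Probability = 92/5040 = 23/1260.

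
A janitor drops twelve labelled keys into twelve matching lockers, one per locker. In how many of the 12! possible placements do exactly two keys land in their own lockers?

88107426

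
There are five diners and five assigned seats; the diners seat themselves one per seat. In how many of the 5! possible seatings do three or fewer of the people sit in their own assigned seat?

119

# with exactly i fixed is C(5,i)·!(5-i); sum over i=0..3:
  i=0: C(5,0)·!5 = 1·44 = 44
  i=1: C(5,1)·!4 = 5·9 = 45
  i=2: C(5,2)·!3 = 10·2 = 20
  i=3: C(5,3)·!2 = 10·1 = 10
Total = 119.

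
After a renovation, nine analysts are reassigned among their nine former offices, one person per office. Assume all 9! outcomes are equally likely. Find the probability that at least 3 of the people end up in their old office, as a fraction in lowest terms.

Favorable outcomes: Σ_{i≥3} C(9,i)·!(9-i) = 84·265 + 126·44 + 126·9 + 84·2 + 36·1 + 9·0 + 1·1 = 29143.
Total outcomes: 9! = 362880.
Probability = 29143/362880 = 29143/362880.

29143/362880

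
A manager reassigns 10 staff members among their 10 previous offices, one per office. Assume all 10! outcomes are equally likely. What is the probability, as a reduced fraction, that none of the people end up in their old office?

Favorable outcomes: !10 = 1334961.
Total outcomes: 10! = 3628800.
Probability = 1334961/3628800 = 16481/44800.

16481/44800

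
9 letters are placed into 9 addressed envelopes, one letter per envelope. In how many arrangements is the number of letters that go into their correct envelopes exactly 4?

Choose which 4 of the 9 are fixed: C(9,4) = 126.
The other 5 form a derangement: !5 = 44.
Total: 126 × 44 = 5544.

5544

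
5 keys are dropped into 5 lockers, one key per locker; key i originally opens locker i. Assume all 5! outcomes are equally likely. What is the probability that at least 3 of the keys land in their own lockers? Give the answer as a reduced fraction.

11/120

Favorable outcomes: Σ_{i≥3} C(5,i)·!(5-i) = 10·1 + 5·0 + 1·1 = 11.
Total outcomes: 5! = 120.
Probability = 11/120 = 11/120.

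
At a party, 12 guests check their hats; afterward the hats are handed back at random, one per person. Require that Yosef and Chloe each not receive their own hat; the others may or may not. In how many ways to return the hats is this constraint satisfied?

Let A_j be the event that the j-th constrained one is fixed. By inclusion-exclusion over the 2 events:
Σ_{j=0}^{2} (-1)^j C(2,j)(12-j)!
= C(2,0)·12! - C(2,1)·11! + C(2,2)·10!
= 479001600 - 79833600 + 3628800
= 402796800

402796800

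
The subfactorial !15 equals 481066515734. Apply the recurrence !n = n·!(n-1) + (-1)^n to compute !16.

7697064251745

!16 = 16·481066515734 + 1 = 7697064251745.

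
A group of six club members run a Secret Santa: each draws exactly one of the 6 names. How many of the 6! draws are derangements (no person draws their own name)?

Use !n = (n-1)(!(n-1) + !(n-2)).
!6 = 5·(44 + 9) = 5·53 = 265

265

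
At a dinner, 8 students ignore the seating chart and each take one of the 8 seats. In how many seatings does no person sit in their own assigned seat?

14833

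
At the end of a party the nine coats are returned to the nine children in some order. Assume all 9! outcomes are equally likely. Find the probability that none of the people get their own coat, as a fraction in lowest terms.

16687/45360

Favorable outcomes: !9 = 133496.
Total outcomes: 9! = 362880.
Probability = 133496/362880 = 16687/45360.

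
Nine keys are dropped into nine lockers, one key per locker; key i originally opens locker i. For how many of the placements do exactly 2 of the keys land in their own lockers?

Pick the 2 fixed positions: C(9,2) = 36 ways.
The remaining 7 must be deranged: !7 = 1854.
Total: 36 × 1854 = 66744.

66744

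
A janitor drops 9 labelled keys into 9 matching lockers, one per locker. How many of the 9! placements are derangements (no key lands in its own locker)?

133496

Recurrence: !9 = 8·(!8 + !7).
!9 = 8·(14833 + 1854) = 8·16687 = 133496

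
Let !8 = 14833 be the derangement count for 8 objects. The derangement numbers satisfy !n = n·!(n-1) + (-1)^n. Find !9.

!9 = 9·14833 - 1 = 133496.

133496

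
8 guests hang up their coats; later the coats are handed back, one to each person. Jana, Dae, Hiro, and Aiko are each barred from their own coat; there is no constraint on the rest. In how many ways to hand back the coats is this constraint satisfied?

Let A_j be the event that the j-th constrained one is fixed. By inclusion-exclusion over the 4 events:
Σ_{j=0}^{4} (-1)^j C(4,j)(8-j)!
= C(4,0)·8! - C(4,1)·7! + C(4,2)·6! - C(4,3)·5! + C(4,4)·4!
= 40320 - 20160 + 4320 - 480 + 24
= 24024

24024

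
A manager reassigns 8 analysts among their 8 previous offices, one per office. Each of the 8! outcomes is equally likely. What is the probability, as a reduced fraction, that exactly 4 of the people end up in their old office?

1/64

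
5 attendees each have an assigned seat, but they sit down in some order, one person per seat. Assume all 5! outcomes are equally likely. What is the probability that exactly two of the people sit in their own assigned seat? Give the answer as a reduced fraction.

1/6

Favorable outcomes: C(5,2)·!3 = 10·2 = 20.
Total outcomes: 5! = 120.
Probability = 20/120 = 1/6.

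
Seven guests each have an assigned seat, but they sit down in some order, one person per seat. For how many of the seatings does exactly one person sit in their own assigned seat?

Choose which one of the 7 is fixed: C(7,1) = 7.
The remaining 6 must be deranged: !6 = 265.
Total: 7 × 265 = 1855.

1855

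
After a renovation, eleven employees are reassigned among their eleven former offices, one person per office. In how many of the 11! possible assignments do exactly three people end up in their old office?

Choose which 3 of the 11 are fixed: C(11,3) = 165.
The remaining 8 must be deranged: !8 = 14833.
Total: 165 × 14833 = 2447445.

2447445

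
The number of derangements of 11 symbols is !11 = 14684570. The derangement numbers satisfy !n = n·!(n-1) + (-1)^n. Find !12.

176214841

!12 = 12·14684570 + 1 = 176214841.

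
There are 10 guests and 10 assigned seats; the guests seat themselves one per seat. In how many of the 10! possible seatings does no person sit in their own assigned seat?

1334961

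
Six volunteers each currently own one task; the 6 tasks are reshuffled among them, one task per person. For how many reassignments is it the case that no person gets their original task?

The number of derangements of 6 is !6 = Σ_{k=0}^{6} (-1)^k·6!/k!
= 6! - 6!/1! + 6!/2! - 6!/3! + 6!/4! - 6!/5! + 6!/6!
= 720 - 720 + 360 - 120 + 30 - 6 + 1
= 265

265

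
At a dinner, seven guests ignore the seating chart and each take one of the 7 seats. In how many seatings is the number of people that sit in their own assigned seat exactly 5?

21

Pick the 5 fixed positions: C(7,5) = 21 ways.
The other 2 form a derangement: !2 = 1.
Total: 21 × 1 = 21.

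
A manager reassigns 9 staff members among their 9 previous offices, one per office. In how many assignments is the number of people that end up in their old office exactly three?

Choose which 3 of the 9 are fixed: C(9,3) = 84.
The remaining 6 must be deranged: !6 = 265.
Total: 84 × 265 = 22260.

22260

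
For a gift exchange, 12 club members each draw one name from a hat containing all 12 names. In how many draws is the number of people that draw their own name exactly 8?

4455

Pick the 8 fixed positions: C(12,8) = 495 ways.
The remaining 4 must be deranged: !4 = 9.
Total: 495 × 9 = 4455.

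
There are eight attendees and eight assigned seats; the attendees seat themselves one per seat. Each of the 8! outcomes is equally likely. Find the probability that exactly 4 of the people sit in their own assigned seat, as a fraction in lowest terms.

Favorable outcomes: C(8,4)·!4 = 70·9 = 630.
Total outcomes: 8! = 40320.
Probability = 630/40320 = 1/64.

1/64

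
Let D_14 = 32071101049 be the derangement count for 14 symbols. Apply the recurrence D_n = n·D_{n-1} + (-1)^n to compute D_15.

D_15 = 15·32071101049 - 1 = 481066515734.

481066515734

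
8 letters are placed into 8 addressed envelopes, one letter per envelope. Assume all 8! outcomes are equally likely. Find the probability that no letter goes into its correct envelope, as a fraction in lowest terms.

Favorable outcomes: !8 = 14833.
Total outcomes: 8! = 40320.
Probability = 14833/40320 = 2119/5760.

2119/5760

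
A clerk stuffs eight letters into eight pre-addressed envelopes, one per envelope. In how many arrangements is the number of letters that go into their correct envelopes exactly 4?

Choose which 4 of the 8 are fixed: C(8,4) = 70.
The remaining 4 must be deranged: !4 = 9.
Total: 70 × 9 = 630.

630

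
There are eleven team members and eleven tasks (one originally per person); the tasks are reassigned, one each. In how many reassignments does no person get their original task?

14684570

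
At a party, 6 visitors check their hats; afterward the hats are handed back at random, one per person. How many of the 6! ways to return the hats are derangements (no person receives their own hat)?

By inclusion-exclusion, !6 = Σ (-1)^k · 6!/k! for k=0..6
= 6! - 6!/1! + 6!/2! - 6!/3! + 6!/4! - 6!/5! + 6!/6!
= 720 - 720 + 360 - 120 + 30 - 6 + 1
= 265

265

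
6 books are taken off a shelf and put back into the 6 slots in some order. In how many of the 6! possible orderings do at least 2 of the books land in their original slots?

Sum C(6,i)·!(6-i) for i = 2..6:
  i=2: C(6,2)·!4 = 15·9 = 135
  i=3: C(6,3)·!3 = 20·2 = 40
  i=4: C(6,4)·!2 = 15·1 = 15
  i=5: C(6,5)·!1 = 6·0 = 0
  i=6: C(6,6)·!0 = 1·1 = 1
Total = 191.

191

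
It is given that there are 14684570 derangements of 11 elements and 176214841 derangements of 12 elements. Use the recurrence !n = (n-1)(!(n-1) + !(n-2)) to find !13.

2290792932

!13 = (13-1)·(!12 + !11) = 12·(176214841 + 14684570) = 12·190899411 = 2290792932.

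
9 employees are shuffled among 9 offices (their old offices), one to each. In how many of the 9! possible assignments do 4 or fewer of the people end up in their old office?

361541

# with exactly i fixed is C(9,i)·!(9-i); sum over i=0..4:
  i=0: C(9,0)·!9 = 1·133496 = 133496
  i=1: C(9,1)·!8 = 9·14833 = 133497
  i=2: C(9,2)·!7 = 36·1854 = 66744
  i=3: C(9,3)·!6 = 84·265 = 22260
  i=4: C(9,4)·!5 = 126·44 = 5544
Total = 361541.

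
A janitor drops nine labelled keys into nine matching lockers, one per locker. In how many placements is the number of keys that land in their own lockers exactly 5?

1134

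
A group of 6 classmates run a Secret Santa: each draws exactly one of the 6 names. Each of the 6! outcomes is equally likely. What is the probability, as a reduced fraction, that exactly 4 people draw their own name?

Favorable outcomes: C(6,4)·!2 = 15·1 = 15.
Total outcomes: 6! = 720.
Probability = 15/720 = 1/48.

1/48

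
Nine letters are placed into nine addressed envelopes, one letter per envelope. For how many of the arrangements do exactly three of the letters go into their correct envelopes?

Choose which 3 of the 9 are fixed: C(9,3) = 84.
The other 6 form a derangement: !6 = 265.
Total: 84 × 265 = 22260.

22260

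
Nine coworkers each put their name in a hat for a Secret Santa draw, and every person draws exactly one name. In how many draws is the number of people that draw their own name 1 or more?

# with exactly i fixed is C(9,i)·!(9-i); sum over i=1..9:
  i=1: C(9,1)·!8 = 9·14833 = 133497
  i=2: C(9,2)·!7 = 36·1854 = 66744
  i=3: C(9,3)·!6 = 84·265 = 22260
  i=4: C(9,4)·!5 = 126·44 = 5544
  i=5: C(9,5)·!4 = 126·9 = 1134
  i=6: C(9,6)·!3 = 84·2 = 168
  i=7: C(9,7)·!2 = 36·1 = 36
  i=8: C(9,8)·!1 = 9·0 = 0
  i=9: C(9,9)·!0 = 1·1 = 1
Total = 229384.

229384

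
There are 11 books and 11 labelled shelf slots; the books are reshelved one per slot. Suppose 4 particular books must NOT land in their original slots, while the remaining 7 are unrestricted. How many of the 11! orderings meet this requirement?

27422640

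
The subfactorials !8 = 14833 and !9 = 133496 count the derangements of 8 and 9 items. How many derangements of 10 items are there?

1334961

!10 = (10-1)·(!9 + !8) = 9·(133496 + 14833) = 9·148329 = 1334961.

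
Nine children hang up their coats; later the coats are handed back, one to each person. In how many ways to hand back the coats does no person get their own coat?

!9 is the nearest integer to 9!/e.
9! = 362880, and 362880/e ≈ 133496.09, so !9 = 133496.

133496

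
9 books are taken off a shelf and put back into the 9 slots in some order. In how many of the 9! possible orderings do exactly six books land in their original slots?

168

Pick the 6 fixed positions: C(9,6) = 84 ways.
The other 3 form a derangement: !3 = 2.
Total: 84 × 2 = 168.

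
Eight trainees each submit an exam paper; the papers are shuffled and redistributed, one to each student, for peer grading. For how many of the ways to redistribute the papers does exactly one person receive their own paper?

14832

Pick the single fixed position: C(8,1) = 8 ways.
The other 7 form a derangement: !7 = 1854.
Total: 8 × 1854 = 14832.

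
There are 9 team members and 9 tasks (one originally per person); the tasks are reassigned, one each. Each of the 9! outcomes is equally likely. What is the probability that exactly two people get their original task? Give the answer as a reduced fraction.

Favorable outcomes: C(9,2)·!7 = 36·1854 = 66744.
Total outcomes: 9! = 362880.
Probability = 66744/362880 = 103/560.

103/560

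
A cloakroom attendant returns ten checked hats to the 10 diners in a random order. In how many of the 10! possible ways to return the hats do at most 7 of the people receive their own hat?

# with exactly i fixed is C(10,i)·!(10-i); sum over i=0..7:
  i=0: C(10,0)·!10 = 1·1334961 = 1334961
  i=1: C(10,1)·!9 = 10·133496 = 1334960
  i=2: C(10,2)·!8 = 45·14833 = 667485
  i=3: C(10,3)·!7 = 120·1854 = 222480
  i=4: C(10,4)·!6 = 210·265 = 55650
  i=5: C(10,5)·!5 = 252·44 = 11088
  i=6: C(10,6)·!4 = 210·9 = 1890
  i=7: C(10,7)·!3 = 120·2 = 240
Total = 3628754.

3628754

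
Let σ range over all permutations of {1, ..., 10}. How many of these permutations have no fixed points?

!10 = 10! · Σ_{k=0}^{10} (-1)^k/k!
= 10! - 10!/1! + 10!/2! - 10!/3! + 10!/4! - 10!/5! + 10!/6! - 10!/7! + 10!/8! - 10!/9! + 10!/10!
= 3628800 - 3628800 + 1814400 - 604800 + 151200 - 30240 + 5040 - 720 + 90 - 10 + 1
= 1334961

1334961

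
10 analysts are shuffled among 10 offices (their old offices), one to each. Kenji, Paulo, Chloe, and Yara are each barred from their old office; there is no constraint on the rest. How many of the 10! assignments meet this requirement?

2399760

Inclusion-exclusion on the 4 forbidden self-matches:
Σ_{j=0}^{4} (-1)^j C(4,j)(10-j)!
= C(4,0)·10! - C(4,1)·9! + C(4,2)·8! - C(4,3)·7! + C(4,4)·6!
= 3628800 - 1451520 + 241920 - 20160 + 720
= 2399760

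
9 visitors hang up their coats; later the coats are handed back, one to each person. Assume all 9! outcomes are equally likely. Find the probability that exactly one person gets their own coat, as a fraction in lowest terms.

2119/5760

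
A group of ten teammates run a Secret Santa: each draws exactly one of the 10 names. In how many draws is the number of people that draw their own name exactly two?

Pick the 2 fixed positions: C(10,2) = 45 ways.
The remaining 8 must be deranged: !8 = 14833.
Total: 45 × 14833 = 667485.

667485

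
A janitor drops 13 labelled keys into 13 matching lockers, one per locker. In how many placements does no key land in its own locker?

2290792932

Use !n = n·!(n-1) + (-1)^n.
!13 = 13·176214841 - 1 = 2290792932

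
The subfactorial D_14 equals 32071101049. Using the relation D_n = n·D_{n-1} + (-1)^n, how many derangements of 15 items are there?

481066515734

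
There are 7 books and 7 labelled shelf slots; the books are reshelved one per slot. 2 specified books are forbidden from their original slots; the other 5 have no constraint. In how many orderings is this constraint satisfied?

Inclusion-exclusion on the 2 forbidden self-matches:
Σ_{j=0}^{2} (-1)^j C(2,j)(7-j)!
= C(2,0)·7! - C(2,1)·6! + C(2,2)·5!
= 5040 - 1440 + 120
= 3720

3720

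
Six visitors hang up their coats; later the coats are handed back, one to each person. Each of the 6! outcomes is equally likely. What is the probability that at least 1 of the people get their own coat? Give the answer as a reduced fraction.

91/144

Favorable outcomes: Σ_{i≥1} C(6,i)·!(6-i) = 6·44 + 15·9 + 20·2 + 15·1 + 6·0 + 1·1 = 455.
Total outcomes: 6! = 720.
Probability = 455/720 = 91/144.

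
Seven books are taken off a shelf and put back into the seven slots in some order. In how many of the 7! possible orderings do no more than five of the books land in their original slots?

# with exactly i fixed is C(7,i)·!(7-i); sum over i=0..5:
  i=0: C(7,0)·!7 = 1·1854 = 1854
  i=1: C(7,1)·!6 = 7·265 = 1855
  i=2: C(7,2)·!5 = 21·44 = 924
  i=3: C(7,3)·!4 = 35·9 = 315
  i=4: C(7,4)·!3 = 35·2 = 70
  i=5: C(7,5)·!2 = 21·1 = 21
Total = 5039.

5039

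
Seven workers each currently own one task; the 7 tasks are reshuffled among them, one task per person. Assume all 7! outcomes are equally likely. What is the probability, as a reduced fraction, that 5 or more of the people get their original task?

11/2520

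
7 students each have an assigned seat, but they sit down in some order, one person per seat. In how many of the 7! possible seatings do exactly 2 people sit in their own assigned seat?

Choose which 2 of the 7 are fixed: C(7,2) = 21.
The remaining 5 must be deranged: !5 = 44.
Total: 21 × 44 = 924.

924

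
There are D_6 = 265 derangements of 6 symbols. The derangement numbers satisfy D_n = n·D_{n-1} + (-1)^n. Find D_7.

D_7 = 7·265 - 1 = 1854.

1854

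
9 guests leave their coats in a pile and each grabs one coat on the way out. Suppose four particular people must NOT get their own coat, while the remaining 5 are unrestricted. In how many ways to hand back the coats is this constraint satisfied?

Let A_j be the event that the j-th constrained one is fixed. By inclusion-exclusion over the 4 events:
Σ_{j=0}^{4} (-1)^j C(4,j)(9-j)!
= C(4,0)·9! - C(4,1)·8! + C(4,2)·7! - C(4,3)·6! + C(4,4)·5!
= 362880 - 161280 + 30240 - 2880 + 120
= 229080

229080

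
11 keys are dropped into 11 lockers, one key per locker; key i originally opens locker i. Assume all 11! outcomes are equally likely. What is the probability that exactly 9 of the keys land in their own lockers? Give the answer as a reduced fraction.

Favorable outcomes: C(11,9)·!2 = 55·1 = 55.
Total outcomes: 11! = 39916800.
Probability = 55/39916800 = 1/725760.

1/725760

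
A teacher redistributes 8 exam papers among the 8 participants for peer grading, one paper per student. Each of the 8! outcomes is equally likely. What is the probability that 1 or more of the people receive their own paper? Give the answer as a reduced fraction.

Favorable outcomes: Σ_{i≥1} C(8,i)·!(8-i) = 8·1854 + 28·265 + 56·44 + 70·9 + 56·2 + 28·1 + 8·0 + 1·1 = 25487.
Total outcomes: 8! = 40320.
Probability = 25487/40320 = 3641/5760.

3641/5760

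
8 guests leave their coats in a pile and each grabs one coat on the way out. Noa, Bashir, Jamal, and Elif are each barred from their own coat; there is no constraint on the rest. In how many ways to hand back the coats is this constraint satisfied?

24024

Let A_j be the event that the j-th constrained one is fixed. By inclusion-exclusion over the 4 events:
Σ_{j=0}^{4} (-1)^j C(4,j)(8-j)!
= C(4,0)·8! - C(4,1)·7! + C(4,2)·6! - C(4,3)·5! + C(4,4)·4!
= 40320 - 20160 + 4320 - 480 + 24
= 24024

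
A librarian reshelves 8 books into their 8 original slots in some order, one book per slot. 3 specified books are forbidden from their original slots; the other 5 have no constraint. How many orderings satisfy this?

27240

Let A_j be the event that the j-th constrained one is fixed. By inclusion-exclusion over the 3 events:
Σ_{j=0}^{3} (-1)^j C(3,j)(8-j)!
= C(3,0)·8! - C(3,1)·7! + C(3,2)·6! - C(3,3)·5!
= 40320 - 15120 + 2160 - 120
= 27240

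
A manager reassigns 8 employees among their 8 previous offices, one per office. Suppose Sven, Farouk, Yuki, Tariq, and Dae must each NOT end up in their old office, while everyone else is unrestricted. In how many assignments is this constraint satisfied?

21234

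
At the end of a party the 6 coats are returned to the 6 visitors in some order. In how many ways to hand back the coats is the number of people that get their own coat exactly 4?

15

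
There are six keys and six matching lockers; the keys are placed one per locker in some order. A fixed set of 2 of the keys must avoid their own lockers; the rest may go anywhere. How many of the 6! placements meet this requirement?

504

Let A_j be the event that the j-th constrained one is fixed. By inclusion-exclusion over the 2 events:
Σ_{j=0}^{2} (-1)^j C(2,j)(6-j)!
= C(2,0)·6! - C(2,1)·5! + C(2,2)·4!
= 720 - 240 + 24
= 504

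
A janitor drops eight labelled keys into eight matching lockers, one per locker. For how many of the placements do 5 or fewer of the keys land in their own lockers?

40291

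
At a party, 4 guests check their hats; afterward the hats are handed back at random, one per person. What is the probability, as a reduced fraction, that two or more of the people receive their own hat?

7/24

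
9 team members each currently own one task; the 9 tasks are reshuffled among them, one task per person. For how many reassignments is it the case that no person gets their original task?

133496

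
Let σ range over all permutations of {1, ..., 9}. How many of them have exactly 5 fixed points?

Pick the 5 fixed positions: C(9,5) = 126 ways.
The other 4 form a derangement: !4 = 9.
Total: 126 × 9 = 1134.

1134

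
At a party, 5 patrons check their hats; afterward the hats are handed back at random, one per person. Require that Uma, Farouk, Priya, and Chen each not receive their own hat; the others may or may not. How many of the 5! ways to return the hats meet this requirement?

Let A_j be the event that the j-th constrained one is fixed. By inclusion-exclusion over the 4 events:
Σ_{j=0}^{4} (-1)^j C(4,j)(5-j)!
= C(4,0)·5! - C(4,1)·4! + C(4,2)·3! - C(4,3)·2! + C(4,4)·1!
= 120 - 96 + 36 - 8 + 1
= 53

53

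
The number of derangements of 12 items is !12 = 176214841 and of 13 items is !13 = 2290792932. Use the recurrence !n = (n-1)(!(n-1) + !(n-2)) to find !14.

!14 = (14-1)·(!13 + !12) = 13·(2290792932 + 176214841) = 13·2467007773 = 32071101049.

32071101049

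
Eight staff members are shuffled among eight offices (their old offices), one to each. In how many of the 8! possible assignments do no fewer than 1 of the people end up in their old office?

# with exactly i fixed is C(8,i)·!(8-i); sum over i=1..8:
  i=1: C(8,1)·!7 = 8·1854 = 14832
  i=2: C(8,2)·!6 = 28·265 = 7420
  i=3: C(8,3)·!5 = 56·44 = 2464
  i=4: C(8,4)·!4 = 70·9 = 630
  i=5: C(8,5)·!3 = 56·2 = 112
  i=6: C(8,6)·!2 = 28·1 = 28
  i=7: C(8,7)·!1 = 8·0 = 0
  i=8: C(8,8)·!0 = 1·1 = 1
Total = 25487.

25487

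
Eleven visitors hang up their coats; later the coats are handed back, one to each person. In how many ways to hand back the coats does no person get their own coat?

14684570

The number of derangements of 11 is !11 = Σ_{k=0}^{11} (-1)^k·11!/k!
= 11! - 11!/1! + 11!/2! - 11!/3! + 11!/4! - 11!/5! + 11!/6! - 11!/7! + 11!/8! - 11!/9! + 11!/10! - 11!/11!
= 39916800 - 39916800 + 19958400 - 6652800 + 1663200 - 332640 + 55440 - 7920 + 990 - 110 + 11 - 1
= 14684570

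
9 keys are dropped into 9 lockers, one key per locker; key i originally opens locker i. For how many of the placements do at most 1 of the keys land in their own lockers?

266993

# with exactly i fixed is C(9,i)·!(9-i); sum over i=0..1:
  i=0: C(9,0)·!9 = 1·133496 = 133496
  i=1: C(9,1)·!8 = 9·14833 = 133497
Total = 266993.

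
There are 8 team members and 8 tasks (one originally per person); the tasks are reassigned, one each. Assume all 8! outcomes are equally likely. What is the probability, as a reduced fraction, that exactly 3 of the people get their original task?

11/180

Favorable outcomes: C(8,3)·!5 = 56·44 = 2464.
Total outcomes: 8! = 40320.
Probability = 2464/40320 = 11/180.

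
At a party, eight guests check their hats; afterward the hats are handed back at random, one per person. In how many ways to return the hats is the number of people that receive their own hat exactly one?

14832

Choose which one of the 8 is fixed: C(8,1) = 8.
The remaining 7 must be deranged: !7 = 1854.
Total: 8 × 1854 = 14832.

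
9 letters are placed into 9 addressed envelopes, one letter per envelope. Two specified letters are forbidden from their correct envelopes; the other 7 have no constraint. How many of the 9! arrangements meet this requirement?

287280

Inclusion-exclusion on the 2 forbidden self-matches:
Σ_{j=0}^{2} (-1)^j C(2,j)(9-j)!
= C(2,0)·9! - C(2,1)·8! + C(2,2)·7!
= 362880 - 80640 + 5040
= 287280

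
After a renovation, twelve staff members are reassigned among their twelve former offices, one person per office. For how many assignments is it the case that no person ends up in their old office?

The subfactorial !12 = [12!/e] (nearest integer).
12! = 479001600, and 479001600/e ≈ 176214840.93, so !12 = 176214841.

176214841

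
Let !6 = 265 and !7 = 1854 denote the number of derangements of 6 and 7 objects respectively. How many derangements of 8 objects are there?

!8 = (8-1)·(!7 + !6) = 7·(1854 + 265) = 7·2119 = 14833.

14833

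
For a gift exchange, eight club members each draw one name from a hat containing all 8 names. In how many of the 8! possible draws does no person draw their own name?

14833

!8 = 8! · Σ_{k=0}^{8} (-1)^k/k!
= 8! - 8!/1! + 8!/2! - 8!/3! + 8!/4! - 8!/5! + 8!/6! - 8!/7! + 8!/8!
= 40320 - 40320 + 20160 - 6720 + 1680 - 336 + 56 - 8 + 1
= 14833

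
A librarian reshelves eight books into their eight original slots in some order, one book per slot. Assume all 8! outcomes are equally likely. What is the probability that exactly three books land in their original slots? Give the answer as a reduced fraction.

Favorable outcomes: C(8,3)·!5 = 56·44 = 2464.
Total outcomes: 8! = 40320.
Probability = 2464/40320 = 11/180.

11/180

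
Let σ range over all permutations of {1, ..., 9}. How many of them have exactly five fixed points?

1134

Pick the 5 fixed positions: C(9,5) = 126 ways.
The remaining 4 must be deranged: !4 = 9.
Total: 126 × 9 = 1134.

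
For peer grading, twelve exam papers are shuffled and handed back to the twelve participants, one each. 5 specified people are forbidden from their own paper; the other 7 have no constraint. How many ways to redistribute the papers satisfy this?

312273360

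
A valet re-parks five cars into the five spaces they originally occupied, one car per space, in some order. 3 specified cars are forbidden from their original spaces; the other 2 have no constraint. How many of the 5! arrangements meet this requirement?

Inclusion-exclusion on the 3 forbidden self-matches:
Σ_{j=0}^{3} (-1)^j C(3,j)(5-j)!
= C(3,0)·5! - C(3,1)·4! + C(3,2)·3! - C(3,3)·2!
= 120 - 72 + 18 - 2
= 64

64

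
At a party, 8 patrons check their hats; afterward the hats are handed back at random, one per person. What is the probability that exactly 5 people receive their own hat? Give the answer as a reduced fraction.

1/360

Favorable outcomes: C(8,5)·!3 = 56·2 = 112.
Total outcomes: 8! = 40320.
Probability = 112/40320 = 1/360.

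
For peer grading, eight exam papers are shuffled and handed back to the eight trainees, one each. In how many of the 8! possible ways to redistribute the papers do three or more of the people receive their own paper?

Sum C(8,i)·!(8-i) for i = 3..8:
  i=3: C(8,3)·!5 = 56·44 = 2464
  i=4: C(8,4)·!4 = 70·9 = 630
  i=5: C(8,5)·!3 = 56·2 = 112
  i=6: C(8,6)·!2 = 28·1 = 28
  i=7: C(8,7)·!1 = 8·0 = 0
  i=8: C(8,8)·!0 = 1·1 = 1
Total = 3235.

3235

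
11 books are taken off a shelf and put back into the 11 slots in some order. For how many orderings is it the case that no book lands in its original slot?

14684570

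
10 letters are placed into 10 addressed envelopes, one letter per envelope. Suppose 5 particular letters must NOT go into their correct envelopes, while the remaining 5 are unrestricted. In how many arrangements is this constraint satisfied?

2170680

Inclusion-exclusion on the 5 forbidden self-matches:
Σ_{j=0}^{5} (-1)^j C(5,j)(10-j)!
= C(5,0)·10! - C(5,1)·9! + C(5,2)·8! - C(5,3)·7! + C(5,4)·6! - C(5,5)·5!
= 3628800 - 1814400 + 403200 - 50400 + 3600 - 120
= 2170680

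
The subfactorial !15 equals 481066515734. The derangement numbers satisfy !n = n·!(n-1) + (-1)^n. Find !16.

!16 = 16·481066515734 + 1 = 7697064251745.

7697064251745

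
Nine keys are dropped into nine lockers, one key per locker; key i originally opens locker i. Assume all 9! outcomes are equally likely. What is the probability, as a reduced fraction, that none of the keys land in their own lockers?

16687/45360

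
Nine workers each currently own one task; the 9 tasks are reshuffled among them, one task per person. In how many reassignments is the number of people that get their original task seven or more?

37

# with exactly i fixed is C(9,i)·!(9-i); sum over i=7..9:
  i=7: C(9,7)·!2 = 36·1 = 36
  i=8: C(9,8)·!1 = 9·0 = 0
  i=9: C(9,9)·!0 = 1·1 = 1
Total = 37.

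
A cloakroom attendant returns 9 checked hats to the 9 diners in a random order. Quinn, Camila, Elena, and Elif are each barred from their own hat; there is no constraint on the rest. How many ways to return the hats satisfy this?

229080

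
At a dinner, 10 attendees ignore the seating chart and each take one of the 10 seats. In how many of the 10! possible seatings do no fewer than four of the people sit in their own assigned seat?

68914

# with exactly i fixed is C(10,i)·!(10-i); sum over i=4..10:
  i=4: C(10,4)·!6 = 210·265 = 55650
  i=5: C(10,5)·!5 = 252·44 = 11088
  i=6: C(10,6)·!4 = 210·9 = 1890
  i=7: C(10,7)·!3 = 120·2 = 240
  i=8: C(10,8)·!2 = 45·1 = 45
  i=9: C(10,9)·!1 = 10·0 = 0
  i=10: C(10,10)·!0 = 1·1 = 1
Total = 68914.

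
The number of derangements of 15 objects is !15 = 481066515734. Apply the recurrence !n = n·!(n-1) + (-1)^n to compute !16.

7697064251745

!16 = 16·481066515734 + 1 = 7697064251745.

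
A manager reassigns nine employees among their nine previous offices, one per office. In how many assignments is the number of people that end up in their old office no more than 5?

Sum C(9,i)·!(9-i) for i = 0..5:
  i=0: C(9,0)·!9 = 1·133496 = 133496
  i=1: C(9,1)·!8 = 9·14833 = 133497
  i=2: C(9,2)·!7 = 36·1854 = 66744
  i=3: C(9,3)·!6 = 84·265 = 22260
  i=4: C(9,4)·!5 = 126·44 = 5544
  i=5: C(9,5)·!4 = 126·9 = 1134
Total = 362675.

362675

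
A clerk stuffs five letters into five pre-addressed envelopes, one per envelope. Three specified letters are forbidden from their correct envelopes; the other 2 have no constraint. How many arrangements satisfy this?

Inclusion-exclusion on the 3 forbidden self-matches:
Σ_{j=0}^{3} (-1)^j C(3,j)(5-j)!
= C(3,0)·5! - C(3,1)·4! + C(3,2)·3! - C(3,3)·2!
= 120 - 72 + 18 - 2
= 64

64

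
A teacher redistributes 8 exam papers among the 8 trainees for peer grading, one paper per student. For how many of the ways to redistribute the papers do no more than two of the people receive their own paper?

37085

# with exactly i fixed is C(8,i)·!(8-i); sum over i=0..2:
  i=0: C(8,0)·!8 = 1·14833 = 14833
  i=1: C(8,1)·!7 = 8·1854 = 14832
  i=2: C(8,2)·!6 = 28·265 = 7420
Total = 37085.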